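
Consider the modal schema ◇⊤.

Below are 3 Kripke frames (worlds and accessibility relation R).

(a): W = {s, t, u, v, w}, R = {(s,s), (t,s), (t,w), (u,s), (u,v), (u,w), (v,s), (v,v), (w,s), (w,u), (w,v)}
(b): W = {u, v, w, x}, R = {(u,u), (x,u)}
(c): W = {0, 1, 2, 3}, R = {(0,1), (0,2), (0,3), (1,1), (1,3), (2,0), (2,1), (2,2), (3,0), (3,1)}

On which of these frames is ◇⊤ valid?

(a), (c)

This is the axiom for seriality; its first-order frame correspondent is ∀x ∃y Rxy.
(a): ✓.
(b): fails — world v has no successor.
(c): ✓.
Valid on: (a), (c).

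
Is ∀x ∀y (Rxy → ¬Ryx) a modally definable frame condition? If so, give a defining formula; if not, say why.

Modal frame validity is preserved under surjective bounded morphisms.
The 3-cycle (worlds a,b,c with a→b→c→a) is asymmetric. Mapping every world to a single reflexive point • is a surjective bounded morphism, and the reflexive point is not asymmetric (R•• but asymmetry requires ¬R••).
So the class is not modally definable.

Not modally definable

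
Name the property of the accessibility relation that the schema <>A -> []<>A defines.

Suppose ◇A→□◇A is valid. Take Rxy, Rxz and set V(A)={y}. Then ◇A at x, so □◇A at x, so ◇A at z, so some w with Rzw has A; w=y, i.e. Rzy. By symmetry of the argument, Ryz.
Conversely, on a frame with the Euclidean property the schema holds at every world under every valuation.
So the correspondent is the Euclidean property.

the Euclidean property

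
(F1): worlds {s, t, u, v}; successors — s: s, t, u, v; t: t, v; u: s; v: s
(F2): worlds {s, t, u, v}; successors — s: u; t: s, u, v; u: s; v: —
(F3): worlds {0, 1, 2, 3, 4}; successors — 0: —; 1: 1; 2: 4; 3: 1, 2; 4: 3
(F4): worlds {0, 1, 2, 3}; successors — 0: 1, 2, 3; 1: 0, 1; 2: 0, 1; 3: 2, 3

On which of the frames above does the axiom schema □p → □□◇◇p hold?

The schema corresponds to a generalized confluence (Geach) condition: ∀x ∀z (xR²z → ∃w (xRw ∧ zR²w)).
(F1): ✓.
(F2): fails — sR²s but no w with sRw and sR²w.
(F3): fails — 4R²1 but no w with 4Rw and 1R²w.
(F4): ✓.

(F1), (F4)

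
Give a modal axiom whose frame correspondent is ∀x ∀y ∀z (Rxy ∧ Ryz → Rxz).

This is transitivity; the standard corresponding axiom is 4: □p → □□p.

□p → □□p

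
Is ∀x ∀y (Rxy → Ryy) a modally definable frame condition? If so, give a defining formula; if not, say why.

This is a Sahlqvist condition; the T□ axiom □(□q → q) defines it.

Yes, by □(□q → q)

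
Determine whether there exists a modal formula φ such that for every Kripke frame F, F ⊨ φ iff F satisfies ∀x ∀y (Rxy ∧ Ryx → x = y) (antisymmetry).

If a class were modally definable it would be closed under surjective bounded morphisms (Goldblatt–Thomason).
The 8-cycle (worlds a,b,c,d,e,f,g,h with a→b→c→d→e→f→g→h→a) is antisymmetric. Sending even-indexed worlds to • and odd-indexed worlds to ∘ is a surjective bounded morphism onto the two-world frame with •↔∘, which is not antisymmetric.
So the class is not modally definable.

No — not modally definable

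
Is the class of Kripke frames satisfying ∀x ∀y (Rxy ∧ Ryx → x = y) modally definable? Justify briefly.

Modal frame validity is preserved under surjective bounded morphisms.
The 6-cycle (worlds s,t,u,v,w,x with s→t→u→v→w→x→s) is antisymmetric. Sending even-indexed worlds to a and odd-indexed worlds to b is a surjective bounded morphism onto the two-world frame with a↔b, which is not antisymmetric.
So no modal formula (or set of formulas) defines exactly the antisymmetric frames.

No — not modally definable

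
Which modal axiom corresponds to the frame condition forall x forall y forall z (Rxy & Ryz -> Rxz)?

The condition is transitivity. The 4 schema □p → □□p defines it.
Suppose □p→□□p is valid. Take Rxy, Ryz and set V(p)={w : Rxw}. Then □p at x, so □□p at x, so □p at y, so p at z, i.e. Rxz.

□p → □□p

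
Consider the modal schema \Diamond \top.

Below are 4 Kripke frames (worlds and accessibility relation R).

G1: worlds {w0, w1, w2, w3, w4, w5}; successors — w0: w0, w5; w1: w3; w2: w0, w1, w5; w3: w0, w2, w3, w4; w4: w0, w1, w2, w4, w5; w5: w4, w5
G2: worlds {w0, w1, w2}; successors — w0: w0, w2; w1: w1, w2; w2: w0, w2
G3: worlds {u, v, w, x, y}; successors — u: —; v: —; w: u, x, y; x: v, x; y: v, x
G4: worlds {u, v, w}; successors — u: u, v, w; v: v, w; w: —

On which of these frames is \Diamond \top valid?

Frame correspondent (Sahlqvist): \forall x \exists y Rxy — i.e. seriality.
G1: ✓.
G2: ✓.
G3: fails — world u has no successor.
G4: fails — world w has no successor.
Valid on: G1, G2.

G1, G2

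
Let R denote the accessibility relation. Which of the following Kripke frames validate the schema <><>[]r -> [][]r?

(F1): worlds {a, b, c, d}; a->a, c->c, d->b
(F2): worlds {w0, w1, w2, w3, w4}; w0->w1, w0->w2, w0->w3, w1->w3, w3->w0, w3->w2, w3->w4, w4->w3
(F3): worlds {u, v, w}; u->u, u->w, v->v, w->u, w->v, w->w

Frame correspondent (Sahlqvist): forall x forall y forall z ((x R^2 y & x R^2 z) -> exists w (yRw & z = w)) — i.e. a generalized confluence (Geach) condition.
(F1): ✓.
(F2): fails — w0R²w0, w0R²w0 but no w with w0Rw and w0=w.
(F3): fails — uR²u, uR²v but no t with uRt and v=t.
Valid on: (F1).

(F1)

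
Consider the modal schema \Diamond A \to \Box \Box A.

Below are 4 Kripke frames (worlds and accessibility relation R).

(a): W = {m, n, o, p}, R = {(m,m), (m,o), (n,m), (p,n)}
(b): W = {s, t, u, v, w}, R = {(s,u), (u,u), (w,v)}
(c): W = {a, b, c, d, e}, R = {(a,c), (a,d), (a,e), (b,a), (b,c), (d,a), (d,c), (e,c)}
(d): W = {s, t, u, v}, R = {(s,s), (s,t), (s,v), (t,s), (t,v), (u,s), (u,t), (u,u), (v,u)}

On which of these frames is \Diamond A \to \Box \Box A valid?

(b)

Frame correspondent (Sahlqvist): \forall x \forall y \forall z ((xRy \wedge x R^2 z) \to \exists w (y = w \wedge z = w)) — i.e. a generalized confluence (Geach) condition.
(a): fails — mRm, mR²o but m ≠ o.
(b): holds.
(c): fails — aRc, aR²a but c ≠ a.
(d): fails — sRs, sR²t but s ≠ t.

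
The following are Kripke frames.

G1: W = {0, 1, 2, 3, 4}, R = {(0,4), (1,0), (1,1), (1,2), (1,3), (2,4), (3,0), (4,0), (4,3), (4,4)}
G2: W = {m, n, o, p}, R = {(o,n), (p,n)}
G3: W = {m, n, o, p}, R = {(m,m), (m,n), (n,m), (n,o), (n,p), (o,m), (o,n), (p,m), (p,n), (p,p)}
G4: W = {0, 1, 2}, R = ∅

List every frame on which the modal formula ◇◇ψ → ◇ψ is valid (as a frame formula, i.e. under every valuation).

The schema corresponds to transitivity: ∀x ∀y ∀z (Rxy ∧ Ryz → Rxz).
G1: fails — R10 and R04 but not R14.
G2: holds.
G3: fails — Ron and Rno but not Roo.
G4: holds.

G2, G4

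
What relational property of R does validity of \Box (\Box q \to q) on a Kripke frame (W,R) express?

shift-reflexivity: \forall x \forall y (Rxy \to Ryy)

This schema is the T□ axiom.
It corresponds to shift-reflexivity: \forall x \forall y (Rxy \to Ryy).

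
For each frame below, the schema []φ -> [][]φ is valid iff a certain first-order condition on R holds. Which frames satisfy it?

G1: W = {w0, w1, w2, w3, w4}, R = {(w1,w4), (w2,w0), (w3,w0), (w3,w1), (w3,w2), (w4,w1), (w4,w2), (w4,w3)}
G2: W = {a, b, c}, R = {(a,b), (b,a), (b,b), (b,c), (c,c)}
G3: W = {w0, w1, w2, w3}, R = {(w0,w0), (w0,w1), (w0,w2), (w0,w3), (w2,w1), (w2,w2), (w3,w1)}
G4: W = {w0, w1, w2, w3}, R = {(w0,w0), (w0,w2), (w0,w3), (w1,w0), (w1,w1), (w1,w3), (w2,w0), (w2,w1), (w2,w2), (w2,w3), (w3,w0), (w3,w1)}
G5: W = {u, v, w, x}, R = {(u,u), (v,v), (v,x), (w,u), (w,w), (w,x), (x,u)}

G3

The schema corresponds to transitivity: forall x forall y forall z (Rxy & Ryz -> Rxz).
G1: fails — Rw3w1 and Rw1w4 but not Rw3w4.
G2: fails — Rab and Rbc but not Rac.
G3: holds.
G4: fails — Rw1w0 and Rw0w2 but not Rw1w2.
G5: fails — Rvx and Rxu but not Rvu.
Valid on: G3.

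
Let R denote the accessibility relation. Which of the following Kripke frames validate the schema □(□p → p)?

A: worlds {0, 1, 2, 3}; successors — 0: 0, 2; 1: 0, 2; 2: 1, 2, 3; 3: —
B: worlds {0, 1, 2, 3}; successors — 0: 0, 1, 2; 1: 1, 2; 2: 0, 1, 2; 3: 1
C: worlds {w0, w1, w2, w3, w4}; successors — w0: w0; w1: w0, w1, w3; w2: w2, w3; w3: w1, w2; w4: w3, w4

Frame correspondent (Sahlqvist): ∀x ∀y (Rxy → Ryy) — i.e. shift-reflexivity.
A: fails — R23 but not R33.
B: condition met.
C: fails — Rw1w3 but not Rw3w3.

B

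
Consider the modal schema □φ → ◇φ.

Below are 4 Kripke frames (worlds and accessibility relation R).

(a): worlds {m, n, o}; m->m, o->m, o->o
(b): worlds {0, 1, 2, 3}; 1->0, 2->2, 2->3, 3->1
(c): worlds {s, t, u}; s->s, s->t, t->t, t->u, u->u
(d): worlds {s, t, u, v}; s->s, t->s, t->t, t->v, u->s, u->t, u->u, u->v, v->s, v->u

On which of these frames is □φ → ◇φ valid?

This is the axiom for seriality; its first-order frame correspondent is ∀x ∃y Rxy.
(a): fails — world n has no successor.
(b): fails — world 0 has no successor.
(c): condition met.
(d): condition met.
Valid on: (c), (d).

(c), (d)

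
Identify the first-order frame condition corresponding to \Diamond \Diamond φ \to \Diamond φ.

This is frame-equivalent to □φ → □□φ (substitute ¬φ for φ and contrapose).
Suppose □φ→□□φ is valid. Take Rxy, Ryz and set V(φ)={w : Rxw}. Then □φ at x, so □□φ at x, so □φ at y, so φ at z, i.e. Rxz.
Conversely, any frame satisfying \forall x \forall y \forall z (Rxy \wedge Ryz \to Rxz) validates the schema.
So the correspondent is transitivity.

transitivity: \forall x \forall y \forall z (Rxy \wedge Ryz \to Rxz)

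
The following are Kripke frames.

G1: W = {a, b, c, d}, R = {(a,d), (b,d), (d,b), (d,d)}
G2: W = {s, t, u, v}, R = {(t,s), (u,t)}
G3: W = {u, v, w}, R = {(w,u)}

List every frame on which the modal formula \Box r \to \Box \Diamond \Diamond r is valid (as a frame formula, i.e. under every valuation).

G1

This is the axiom for a generalized confluence (Geach) condition; its first-order frame correspondent is \forall x \forall z (xRz \to \exists w (xRw \wedge z R^2 w)).
G1: condition met.
G2: fails — tRs but no w with tRw and sR²w.
G3: fails — wRu but no t with wRt and uR²t.
Valid on: G1.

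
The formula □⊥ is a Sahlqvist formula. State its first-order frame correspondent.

□⊥ is valid iff no world has any successor (otherwise □⊥ fails at any world with one).
The converse is a direct semantic check.
Frame condition: ∀x ∀y ¬Rxy.

emptiness of R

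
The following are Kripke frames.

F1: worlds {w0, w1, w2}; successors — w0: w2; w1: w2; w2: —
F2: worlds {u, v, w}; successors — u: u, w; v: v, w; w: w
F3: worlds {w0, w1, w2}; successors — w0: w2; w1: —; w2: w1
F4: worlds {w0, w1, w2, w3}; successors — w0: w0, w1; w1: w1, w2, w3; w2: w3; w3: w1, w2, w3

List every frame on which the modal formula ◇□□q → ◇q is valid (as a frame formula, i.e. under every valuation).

The schema corresponds to a generalized confluence (Geach) condition: ∀x ∀y (xRy → ∃w (yR²w ∧ xRw)).
F1: fails — w0Rw2 but no w with w2R²w and w0Rw.
F2: ✓.
F3: fails — w0Rw2 but no w with w2R²w and w0Rw.
F4: ✓.
Valid on: F2, F4.

F2, F4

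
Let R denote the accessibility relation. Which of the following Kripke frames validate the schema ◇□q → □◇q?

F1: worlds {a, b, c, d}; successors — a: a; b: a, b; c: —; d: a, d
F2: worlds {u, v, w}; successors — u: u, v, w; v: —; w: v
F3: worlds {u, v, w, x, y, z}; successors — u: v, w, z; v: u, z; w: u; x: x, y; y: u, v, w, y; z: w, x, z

F1

This is the axiom for convergence; its first-order frame correspondent is ∀x ∀y ∀z (Rxy ∧ Rxz → ∃w (Ryw ∧ Rzw)).
F1: holds.
F2: fails — Ruv and Ruv but v and v have no common successor.
F3: fails — Ruz and Ruw but z and w have no common successor.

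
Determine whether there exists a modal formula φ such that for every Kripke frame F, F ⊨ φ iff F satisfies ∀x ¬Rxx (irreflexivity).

No

Any modally definable frame class is closed under surjective bounded morphisms.
The 3-cycle (worlds s,t,u with s→t→u→s) is irreflexive, and the map sending every world to a single reflexive point • is a surjective bounded morphism (forth: every edge maps to (•,•); back: every world has a successor). So any modal formula valid on the 3-cycle is also valid on the reflexive point, which is not irreflexive.
So the class is not modally definable.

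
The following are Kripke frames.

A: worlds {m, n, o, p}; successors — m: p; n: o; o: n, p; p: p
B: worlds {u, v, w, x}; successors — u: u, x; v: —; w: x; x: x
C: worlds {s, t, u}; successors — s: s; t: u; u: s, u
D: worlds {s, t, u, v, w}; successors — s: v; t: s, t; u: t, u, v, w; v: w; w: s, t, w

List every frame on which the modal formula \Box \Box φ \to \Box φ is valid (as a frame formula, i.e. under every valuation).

B, C

Frame correspondent (Sahlqvist): \forall x \forall y (Rxy \to \exists z (Rxz \wedge Rzy)) — i.e. density.
A: fails — Ron but no z with Roz and Rzn.
B: condition met.
C: condition met.
D: fails — Rsv but no z with Rsz and Rzv.
Valid on: B, C.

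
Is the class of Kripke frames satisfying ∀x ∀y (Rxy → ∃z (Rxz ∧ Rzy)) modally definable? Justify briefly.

This is a Sahlqvist condition; the C4 axiom □□q → □q defines it.

Yes, by □□q → □q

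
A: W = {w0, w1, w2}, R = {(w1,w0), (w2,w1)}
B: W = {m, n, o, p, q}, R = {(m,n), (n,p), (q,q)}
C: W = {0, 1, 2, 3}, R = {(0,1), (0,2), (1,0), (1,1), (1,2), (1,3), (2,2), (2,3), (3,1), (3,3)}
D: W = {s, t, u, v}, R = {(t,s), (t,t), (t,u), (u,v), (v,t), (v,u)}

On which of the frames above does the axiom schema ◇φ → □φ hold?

A, B

This is the axiom for partial functionality; its first-order frame correspondent is ∀x ∀y ∀z (Rxy ∧ Rxz → y = z).
A: satisfies the condition.
B: satisfies the condition.
C: fails — 0 sees both 1 and 2.
D: fails — t sees both s and t.
Valid on: A, B.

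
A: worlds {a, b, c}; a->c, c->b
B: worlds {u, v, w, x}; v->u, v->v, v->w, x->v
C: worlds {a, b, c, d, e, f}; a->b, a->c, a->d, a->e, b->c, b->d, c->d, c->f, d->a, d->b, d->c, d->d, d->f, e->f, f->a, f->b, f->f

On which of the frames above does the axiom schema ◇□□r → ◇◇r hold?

This is the axiom for a generalized confluence (Geach) condition; its first-order frame correspondent is ∀x ∀y (xRy → ∃w (yR²w ∧ xR²w)).
A: fails — aRc but no w with cR²w and aR²w.
B: fails — vRu but no t with uR²t and vR²t.
C: satisfies the condition.
Valid on: C.

C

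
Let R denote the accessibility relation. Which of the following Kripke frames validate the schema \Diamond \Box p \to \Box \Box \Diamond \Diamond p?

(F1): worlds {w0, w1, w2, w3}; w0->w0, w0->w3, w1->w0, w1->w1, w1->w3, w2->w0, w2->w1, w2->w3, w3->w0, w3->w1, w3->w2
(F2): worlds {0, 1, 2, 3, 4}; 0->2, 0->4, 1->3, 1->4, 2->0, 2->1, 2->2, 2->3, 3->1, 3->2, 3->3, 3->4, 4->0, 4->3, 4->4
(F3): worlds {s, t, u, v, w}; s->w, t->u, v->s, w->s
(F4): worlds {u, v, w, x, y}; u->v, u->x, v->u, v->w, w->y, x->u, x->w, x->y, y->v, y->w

(F1), (F2), (F3)

Frame correspondent (Sahlqvist): \forall x \forall y \forall z ((xRy \wedge x R^2 z) \to \exists w (yRw \wedge z R^2 w)) — i.e. a generalized confluence (Geach) condition.
(F1): satisfies the condition.
(F2): satisfies the condition.
(F3): satisfies the condition.
(F4): fails — vRu, vR²y but no t with uRt and yR²t.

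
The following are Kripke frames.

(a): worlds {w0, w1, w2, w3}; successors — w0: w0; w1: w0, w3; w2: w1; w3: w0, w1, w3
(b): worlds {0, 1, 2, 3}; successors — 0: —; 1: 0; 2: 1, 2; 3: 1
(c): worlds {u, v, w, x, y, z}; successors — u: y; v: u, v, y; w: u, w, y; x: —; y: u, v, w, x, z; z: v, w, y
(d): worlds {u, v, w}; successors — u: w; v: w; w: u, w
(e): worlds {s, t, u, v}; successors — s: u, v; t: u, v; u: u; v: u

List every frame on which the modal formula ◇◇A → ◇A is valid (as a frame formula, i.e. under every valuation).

Frame correspondent (Sahlqvist): ∀x ∀y (xR²y → ∃w (y = w ∧ xRw)) — i.e. a generalized confluence (Geach) condition.
(a): fails — w1R²w1 but no w with w1=w and w1Rw.
(b): fails — 2R²0 but no w with 0=w and 2Rw.
(c): fails — uR²u but no t with u=t and uRt.
(d): fails — uR²u but no t with u=t and uRt.
(e): ✓.

(e)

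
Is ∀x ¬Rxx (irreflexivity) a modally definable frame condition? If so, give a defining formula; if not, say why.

If a class were modally definable it would be closed under surjective bounded morphisms (Goldblatt–Thomason).
The 3-cycle (worlds s,t,u with s→t→u→s) is irreflexive, and the map sending every world to a single reflexive point • is a surjective bounded morphism (forth: every edge maps to (•,•); back: every world has a successor). So any modal formula valid on the 3-cycle is also valid on the reflexive point, which is not irreflexive.
So the class is not modally definable.

Not modally definable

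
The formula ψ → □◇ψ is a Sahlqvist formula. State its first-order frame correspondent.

This schema is the B axiom.
It corresponds to symmetry: ∀x ∀y (Rxy → Ryx).

Symmetry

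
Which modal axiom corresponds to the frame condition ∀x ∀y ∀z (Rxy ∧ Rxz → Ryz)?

A defining formula is ◇s → □◇s (the 5 axiom).
Suppose ◇s→□◇s is valid. Take Rxy, Rxz and set V(s)={y}. Then ◇s at x, so □◇s at x, so ◇s at z, so some w with Rzw has s; w=y, i.e. Rzy. By symmetry of the argument, Ryz.

◇s → □◇s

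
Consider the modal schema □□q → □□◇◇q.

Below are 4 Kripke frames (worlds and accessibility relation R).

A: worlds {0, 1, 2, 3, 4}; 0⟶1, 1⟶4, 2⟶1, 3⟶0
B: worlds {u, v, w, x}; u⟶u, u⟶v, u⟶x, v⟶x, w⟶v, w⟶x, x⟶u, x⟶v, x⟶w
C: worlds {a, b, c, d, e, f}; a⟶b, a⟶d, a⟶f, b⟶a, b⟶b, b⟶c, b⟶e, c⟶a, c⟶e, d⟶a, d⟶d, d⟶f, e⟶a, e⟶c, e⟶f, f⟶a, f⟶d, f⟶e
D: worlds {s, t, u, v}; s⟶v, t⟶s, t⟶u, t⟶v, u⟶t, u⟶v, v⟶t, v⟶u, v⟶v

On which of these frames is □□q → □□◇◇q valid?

B, C, D

This is the axiom for a generalized confluence (Geach) condition; its first-order frame correspondent is ∀x ∀z (xR²z → ∃w (xR²w ∧ zR²w)).
A: fails — 0R²4 but no w with 0R²w and 4R²w.
B: holds.
C: holds.
D: holds.
Valid on: B, C, D.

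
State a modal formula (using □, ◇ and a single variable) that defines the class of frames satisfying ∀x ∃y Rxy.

□s → ◇s

This is seriality; the standard corresponding axiom is D: □s → ◇s.
Suppose □s→◇s is valid. At any x set V(s)=W. Then □s at x, so ◇s at x, so x has a successor.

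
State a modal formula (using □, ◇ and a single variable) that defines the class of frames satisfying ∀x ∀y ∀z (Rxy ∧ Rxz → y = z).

◇r → □r

A defining formula is ◇r → □r (the CD axiom).
Suppose ◇r→□r is valid. Take Rxy, Rxz and set V(r)={y}. Then ◇r at x, so □r at x, so r at z, i.e. z=y.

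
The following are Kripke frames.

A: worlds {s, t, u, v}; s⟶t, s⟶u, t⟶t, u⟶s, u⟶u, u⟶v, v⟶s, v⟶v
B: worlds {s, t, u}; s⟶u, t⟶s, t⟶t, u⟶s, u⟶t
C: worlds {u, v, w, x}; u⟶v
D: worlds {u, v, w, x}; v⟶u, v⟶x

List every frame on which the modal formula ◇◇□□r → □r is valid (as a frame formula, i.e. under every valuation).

This is the axiom for a generalized confluence (Geach) condition; its first-order frame correspondent is ∀x ∀y ∀z ((xR²y ∧ xRz) → ∃w (yR²w ∧ z = w)).
A: fails — sR²t, sRu but no w with tR²w and u=w.
B: fails — sR²s, sRu but no w with sR²w and u=w.
C: condition met.
D: condition met.
Valid on: C, D.

C, D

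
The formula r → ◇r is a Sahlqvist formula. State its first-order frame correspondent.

Reflexivity

This schema is equivalent to the T axiom □r → r.
It corresponds to reflexivity: ∀x Rxx.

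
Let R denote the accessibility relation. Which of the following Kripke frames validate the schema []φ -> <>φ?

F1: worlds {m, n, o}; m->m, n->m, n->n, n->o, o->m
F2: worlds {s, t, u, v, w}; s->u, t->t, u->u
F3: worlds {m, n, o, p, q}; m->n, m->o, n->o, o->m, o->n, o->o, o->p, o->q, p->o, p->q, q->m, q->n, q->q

F1, F3

The schema corresponds to seriality: forall x exists y Rxy.
F1: satisfies the condition.
F2: fails — world v has no successor.
F3: satisfies the condition.
Valid on: F1, F3.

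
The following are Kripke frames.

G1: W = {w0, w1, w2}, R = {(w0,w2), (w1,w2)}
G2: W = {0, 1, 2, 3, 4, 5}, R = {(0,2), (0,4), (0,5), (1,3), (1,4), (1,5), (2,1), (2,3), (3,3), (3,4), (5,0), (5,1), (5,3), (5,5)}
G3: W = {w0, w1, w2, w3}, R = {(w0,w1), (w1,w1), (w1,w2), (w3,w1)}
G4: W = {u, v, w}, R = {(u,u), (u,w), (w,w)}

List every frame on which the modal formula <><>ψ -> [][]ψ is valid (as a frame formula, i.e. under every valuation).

G1

Frame correspondent (Sahlqvist): forall x forall y forall z ((x R^2 y & x R^2 z) -> exists w (y = w & z = w)) — i.e. a generalized confluence (Geach) condition.
G1: holds.
G2: fails — 0R²0, 0R²1 but 0 ≠ 1.
G3: fails — w0R²w1, w0R²w2 but w1 ≠ w2.
G4: fails — uR²u, uR²w but u ≠ w.
Valid on: G1.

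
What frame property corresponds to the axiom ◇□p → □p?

the Euclidean property

This schema is equivalent to the 5 axiom ◇p → □◇p.
It corresponds to the Euclidean property: ∀x ∀y ∀z (Rxy ∧ Rxz → Ryz).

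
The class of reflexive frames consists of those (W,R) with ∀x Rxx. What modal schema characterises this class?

This is reflexivity; the standard corresponding axiom is T: □s → s.

□s → s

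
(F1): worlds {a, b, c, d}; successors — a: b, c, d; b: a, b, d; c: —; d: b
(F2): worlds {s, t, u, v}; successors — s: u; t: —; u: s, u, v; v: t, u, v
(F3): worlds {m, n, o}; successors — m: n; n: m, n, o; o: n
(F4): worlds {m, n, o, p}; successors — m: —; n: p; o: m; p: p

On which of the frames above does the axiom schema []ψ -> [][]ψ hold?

Frame correspondent (Sahlqvist): forall x forall y forall z (Rxy & Ryz -> Rxz) — i.e. transitivity.
(F1): fails — Rab and Rba but not Raa.
(F2): fails — Ruv and Rvt but not Rut.
(F3): fails — Ron and Rno but not Roo.
(F4): holds.
Valid on: (F4).

(F4)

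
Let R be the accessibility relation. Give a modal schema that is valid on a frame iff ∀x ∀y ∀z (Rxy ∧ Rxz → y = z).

This is partial functionality; the standard corresponding axiom is CD: ◇q → □q.

◇q → □q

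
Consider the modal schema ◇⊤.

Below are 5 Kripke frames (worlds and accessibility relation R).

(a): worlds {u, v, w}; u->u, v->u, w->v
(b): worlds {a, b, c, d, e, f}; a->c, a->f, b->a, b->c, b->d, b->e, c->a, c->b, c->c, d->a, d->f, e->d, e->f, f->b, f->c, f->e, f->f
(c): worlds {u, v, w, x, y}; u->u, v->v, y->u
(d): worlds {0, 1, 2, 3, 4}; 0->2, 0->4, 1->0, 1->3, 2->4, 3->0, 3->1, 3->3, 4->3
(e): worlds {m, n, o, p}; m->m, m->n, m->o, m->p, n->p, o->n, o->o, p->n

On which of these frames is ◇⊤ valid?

(a), (b), (d), (e)

The schema corresponds to seriality: ∀x ∃y Rxy.
(a): satisfies the condition.
(b): satisfies the condition.
(c): fails — world w has no successor.
(d): satisfies the condition.
(e): satisfies the condition.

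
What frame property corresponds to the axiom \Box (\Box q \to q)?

Shift-reflexivity

Suppose □(□q→q) is valid. Take Rxy and set V(q)={w : Ryw}. Then at y, □q holds; since □(□q→q) at x, □q→q at y, so q at y, i.e. Ryy.
Conversely, any frame satisfying \forall x \forall y (Rxy \to Ryy) validates the schema.
So the correspondent is shift-reflexivity.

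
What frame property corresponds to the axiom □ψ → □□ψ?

This schema is the 4 axiom.
Its frame correspondent is transitivity — ∀x ∀y ∀z (Rxy ∧ Ryz → Rxz).

transitivity: ∀x ∀y ∀z (Rxy ∧ Ryz → Rxz)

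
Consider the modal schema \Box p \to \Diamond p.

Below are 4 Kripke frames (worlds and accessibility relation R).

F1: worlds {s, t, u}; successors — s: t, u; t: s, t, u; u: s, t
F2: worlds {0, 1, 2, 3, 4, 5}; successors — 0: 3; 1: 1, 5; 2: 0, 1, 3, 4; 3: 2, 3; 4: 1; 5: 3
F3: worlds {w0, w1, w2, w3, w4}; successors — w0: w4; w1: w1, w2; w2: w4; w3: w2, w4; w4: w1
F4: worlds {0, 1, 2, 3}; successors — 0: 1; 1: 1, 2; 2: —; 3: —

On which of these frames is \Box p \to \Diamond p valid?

Frame correspondent (Sahlqvist): \forall x \exists y Rxy — i.e. seriality.
F1: ✓.
F2: ✓.
F3: ✓.
F4: fails — world 2 has no successor.
Valid on: F1, F2, F3.

F1, F2, F3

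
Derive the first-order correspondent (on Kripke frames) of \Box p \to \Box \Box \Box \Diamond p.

\forall x \forall z (x R^3 z \to \exists w (xRw \wedge zRw))

This is a Sahlqvist (Geach-type) schema ◇^0□^1p → □^3◇^1p.
Minimal-valuation argument: fix x; take any y with xR^0y and any z with xR^3z. Set V(p) to the set of worlds R-reachable from y in exactly 1 step. Then □^1p holds at y, so the antecedent holds at x; validity forces ◇^1p at z, giving a w with zR^1w and yR^1w.
First-order correspondent: \forall x \forall z (x R^3 z \to \exists w (xRw \wedge zRw)).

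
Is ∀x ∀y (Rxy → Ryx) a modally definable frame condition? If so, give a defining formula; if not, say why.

Definable; p → □◇p defines it

Yes: it is symmetry, defined by the B schema p → □◇p.
Suppose p→□◇p is valid. Take Rxy and set V(p)={x}. Then p at x, so □◇p at x, so ◇p at y, so some z with Ryz has p; z=x, i.e. Ryx.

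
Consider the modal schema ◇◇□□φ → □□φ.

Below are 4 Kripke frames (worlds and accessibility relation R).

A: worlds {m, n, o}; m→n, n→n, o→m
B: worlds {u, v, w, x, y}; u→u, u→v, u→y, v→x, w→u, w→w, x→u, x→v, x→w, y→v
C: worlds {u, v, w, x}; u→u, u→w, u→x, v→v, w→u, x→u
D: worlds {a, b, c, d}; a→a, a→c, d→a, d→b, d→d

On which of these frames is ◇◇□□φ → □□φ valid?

Frame correspondent (Sahlqvist): ∀x ∀y ∀z ((xR²y ∧ xR²z) → ∃w (yR²w ∧ z = w)) — i.e. a generalized confluence (Geach) condition.
A: condition met.
B: fails — uR²v, uR²x but no t with vR²t and x=t.
C: condition met.
D: fails — aR²c, aR²a but no w with cR²w and a=w.
Valid on: A, C.

A, C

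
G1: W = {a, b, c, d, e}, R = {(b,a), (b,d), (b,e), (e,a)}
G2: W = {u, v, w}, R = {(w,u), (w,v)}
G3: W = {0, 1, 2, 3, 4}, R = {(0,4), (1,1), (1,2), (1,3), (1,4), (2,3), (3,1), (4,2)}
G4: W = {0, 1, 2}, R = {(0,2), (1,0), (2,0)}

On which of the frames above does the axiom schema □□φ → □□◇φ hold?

The schema corresponds to a generalized confluence (Geach) condition: ∀x ∀z (xR²z → ∃w (xR²w ∧ zRw)).
G1: fails — bR²a but no w with bR²w and aRw.
G2: holds.
G3: fails — 0R²2 but no w with 0R²w and 2Rw.
G4: fails — 0R²0 but no w with 0R²w and 0Rw.
Valid on: G2.

G2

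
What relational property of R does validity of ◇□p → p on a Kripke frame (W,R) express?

This is frame-equivalent to p → □◇p (substitute ¬p for p and contrapose).
Suppose p→□◇p is valid. Take Rxy and set V(p)={x}. Then p at x, so □◇p at x, so ◇p at y, so some z with Ryz has p; z=x, i.e. Ryx.

symmetry: ∀x ∀y (Rxy → Ryx)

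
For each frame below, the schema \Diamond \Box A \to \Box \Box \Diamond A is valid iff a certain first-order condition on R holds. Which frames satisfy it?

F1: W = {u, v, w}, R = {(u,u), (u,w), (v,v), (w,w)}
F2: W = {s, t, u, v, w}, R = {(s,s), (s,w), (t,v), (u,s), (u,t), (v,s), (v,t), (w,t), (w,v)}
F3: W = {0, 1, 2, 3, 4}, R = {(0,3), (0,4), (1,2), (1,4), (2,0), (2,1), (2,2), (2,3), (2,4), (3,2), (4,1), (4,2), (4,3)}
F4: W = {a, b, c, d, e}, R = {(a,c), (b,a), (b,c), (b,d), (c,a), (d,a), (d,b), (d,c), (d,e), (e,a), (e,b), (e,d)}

The schema corresponds to a generalized confluence (Geach) condition: \forall x \forall y \forall z ((xRy \wedge x R^2 z) \to \exists w (yRw \wedge zRw)).
F1: holds.
F2: fails — sRs, sR²t but no w* with sRw* and tRw*.
F3: fails — 2R0, 2R²3 but no w with 0Rw and 3Rw.
F4: fails — aRc, aR²a but no w with cRw and aRw.
Valid on: F1.

F1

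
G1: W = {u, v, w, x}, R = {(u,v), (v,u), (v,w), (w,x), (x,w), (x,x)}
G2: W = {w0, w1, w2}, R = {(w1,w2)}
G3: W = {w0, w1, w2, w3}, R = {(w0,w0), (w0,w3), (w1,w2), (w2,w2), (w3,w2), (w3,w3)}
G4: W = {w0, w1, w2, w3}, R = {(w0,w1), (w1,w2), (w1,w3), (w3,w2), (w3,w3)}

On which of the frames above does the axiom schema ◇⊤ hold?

G1, G3

The schema corresponds to seriality: ∀x ∃y Rxy.
G1: satisfies the condition.
G2: fails — world w0 has no successor.
G3: satisfies the condition.
G4: fails — world w2 has no successor.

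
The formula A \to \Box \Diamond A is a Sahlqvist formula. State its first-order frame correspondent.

Suppose A→□◇A is valid. Take Rxy and set V(A)={x}. Then A at x, so □◇A at x, so ◇A at y, so some z with Ryz has A; z=x, i.e. Ryx.
Conversely, on a frame with symmetry the schema holds at every world under every valuation.
Frame condition: \forall x \forall y (Rxy \to Ryx).

symmetry: \forall x \forall y (Rxy \to Ryx)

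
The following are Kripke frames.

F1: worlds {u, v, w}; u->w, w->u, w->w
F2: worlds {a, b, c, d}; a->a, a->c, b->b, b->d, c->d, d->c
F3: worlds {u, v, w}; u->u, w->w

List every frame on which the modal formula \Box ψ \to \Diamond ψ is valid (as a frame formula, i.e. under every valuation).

F2

This is the axiom for seriality; its first-order frame correspondent is \forall x \exists y Rxy.
F1: fails — world v has no successor.
F2: condition met.
F3: fails — world v has no successor.
Valid on: F2.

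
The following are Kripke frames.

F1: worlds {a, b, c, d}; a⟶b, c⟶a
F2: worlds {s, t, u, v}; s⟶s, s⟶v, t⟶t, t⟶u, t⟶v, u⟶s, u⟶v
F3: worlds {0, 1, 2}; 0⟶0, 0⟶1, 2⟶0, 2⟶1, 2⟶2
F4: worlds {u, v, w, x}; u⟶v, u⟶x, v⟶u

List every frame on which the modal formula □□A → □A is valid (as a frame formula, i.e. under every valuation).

This is the axiom for density; its first-order frame correspondent is ∀x ∀y (Rxy → ∃z (Rxz ∧ Rzy)).
F1: fails — Rca but no z with Rcz and Rza.
F2: holds.
F3: holds.
F4: fails — Ruv but no z with Ruz and Rzv.
Valid on: F2, F3.

F2, F3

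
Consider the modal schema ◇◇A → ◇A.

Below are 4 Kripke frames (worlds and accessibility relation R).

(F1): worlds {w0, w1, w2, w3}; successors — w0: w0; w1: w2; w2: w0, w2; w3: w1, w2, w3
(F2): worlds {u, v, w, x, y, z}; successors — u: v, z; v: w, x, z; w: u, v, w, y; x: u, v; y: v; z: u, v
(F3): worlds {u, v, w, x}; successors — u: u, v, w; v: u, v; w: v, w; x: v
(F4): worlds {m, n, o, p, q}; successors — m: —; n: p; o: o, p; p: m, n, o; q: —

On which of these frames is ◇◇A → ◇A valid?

none

The schema corresponds to a generalized confluence (Geach) condition: ∀x ∀y (xR²y → ∃w (y = w ∧ xRw)).
(F1): fails — w1R²w0 but no w with w0=w and w1Rw.
(F2): fails — uR²u but no t with u=t and uRt.
(F3): fails — vR²w but no t with w=t and vRt.
(F4): fails — nR²m but no w with m=w and nRw.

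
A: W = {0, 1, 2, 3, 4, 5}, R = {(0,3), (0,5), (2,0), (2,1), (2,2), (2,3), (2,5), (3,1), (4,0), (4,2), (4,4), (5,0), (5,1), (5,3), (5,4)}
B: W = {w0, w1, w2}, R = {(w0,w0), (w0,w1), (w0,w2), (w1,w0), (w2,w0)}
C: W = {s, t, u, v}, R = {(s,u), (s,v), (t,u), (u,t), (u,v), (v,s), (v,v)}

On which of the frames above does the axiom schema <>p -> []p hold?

none

Frame correspondent (Sahlqvist): forall x forall y forall z (Rxy & Rxz -> y = z) — i.e. partial functionality.
A: fails — 0 sees both 3 and 5.
B: fails — w0 sees both w0 and w1.
C: fails — s sees both u and v.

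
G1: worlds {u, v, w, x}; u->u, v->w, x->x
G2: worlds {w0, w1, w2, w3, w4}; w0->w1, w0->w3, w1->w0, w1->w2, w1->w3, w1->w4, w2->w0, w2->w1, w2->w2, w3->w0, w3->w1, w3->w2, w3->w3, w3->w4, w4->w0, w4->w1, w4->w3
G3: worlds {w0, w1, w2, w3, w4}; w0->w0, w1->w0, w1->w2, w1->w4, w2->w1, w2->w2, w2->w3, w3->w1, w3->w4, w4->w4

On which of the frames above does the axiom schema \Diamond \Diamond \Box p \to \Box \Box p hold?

The schema corresponds to a generalized confluence (Geach) condition: \forall x \forall y \forall z ((x R^2 y \wedge x R^2 z) \to \exists w (yRw \wedge z = w)).
G1: condition met.
G2: fails — w0R²w0, w0R²w0 but no w with w0Rw and w0=w.
G3: fails — w1R²w0, w1R²w1 but no w with w0Rw and w1=w.
Valid on: G1.

G1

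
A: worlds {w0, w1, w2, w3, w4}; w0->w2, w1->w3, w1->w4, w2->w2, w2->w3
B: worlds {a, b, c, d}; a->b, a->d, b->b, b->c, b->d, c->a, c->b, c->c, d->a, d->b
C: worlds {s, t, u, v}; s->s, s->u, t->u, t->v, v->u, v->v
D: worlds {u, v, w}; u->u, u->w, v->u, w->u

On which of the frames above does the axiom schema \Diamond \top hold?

B, D

This is the axiom for seriality; its first-order frame correspondent is \forall x \exists y Rxy.
A: fails — world w3 has no successor.
B: ✓.
C: fails — world u has no successor.
D: ✓.
Valid on: B, D.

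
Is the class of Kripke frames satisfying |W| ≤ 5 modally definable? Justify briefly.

Modal frame validity is preserved under disjoint unions.
Any modal formula valid on each of 6 disjoint one-world frames is valid on their disjoint union (validity is preserved under disjoint unions). Each one-world frame has |W|=1≤5, but the union has |W|=6.
So the class is not modally definable.

No — not modally definable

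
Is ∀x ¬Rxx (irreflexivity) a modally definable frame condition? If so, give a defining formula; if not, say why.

Not modally definable

If a class were modally definable it would be closed under surjective bounded morphisms (Goldblatt–Thomason).
The 2-cycle (worlds 0,1 with 0→1→0) is irreflexive, and the map sending every world to a single reflexive point • is a surjective bounded morphism (forth: every edge maps to (•,•); back: every world has a successor). So any modal formula valid on the 2-cycle is also valid on the reflexive point, which is not irreflexive.
Hence irreflexivity is not modally definable.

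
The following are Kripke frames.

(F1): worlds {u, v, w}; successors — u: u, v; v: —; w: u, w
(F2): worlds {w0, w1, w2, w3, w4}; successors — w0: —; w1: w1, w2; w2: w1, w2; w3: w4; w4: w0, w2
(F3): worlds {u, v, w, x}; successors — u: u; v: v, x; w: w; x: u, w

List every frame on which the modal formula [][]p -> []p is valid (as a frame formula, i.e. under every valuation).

The schema corresponds to density: forall x forall y (Rxy -> exists z (Rxz & Rzy)).
(F1): satisfies the condition.
(F2): fails — Rw4w0 but no z with Rw4z and Rzw0.
(F3): satisfies the condition.
Valid on: (F1), (F3).

(F1), (F3)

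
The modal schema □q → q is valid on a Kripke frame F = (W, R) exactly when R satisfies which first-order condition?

reflexivity: ∀x Rxx

Suppose □q→q is valid. At any x set V(q)={w : Rxw}. Then □q holds at x, so q holds at x, i.e. Rxx.
Conversely, on a frame with reflexivity the schema holds at every world under every valuation.
So the correspondent is reflexivity.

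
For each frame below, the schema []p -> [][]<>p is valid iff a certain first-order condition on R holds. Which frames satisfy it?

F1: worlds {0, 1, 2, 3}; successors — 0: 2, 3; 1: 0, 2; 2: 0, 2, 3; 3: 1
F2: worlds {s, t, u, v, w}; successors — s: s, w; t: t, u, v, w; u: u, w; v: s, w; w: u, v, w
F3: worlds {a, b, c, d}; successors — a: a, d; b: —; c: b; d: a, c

This is the axiom for a generalized confluence (Geach) condition; its first-order frame correspondent is forall x forall z (x R^2 z -> exists w (xRw & zRw)).
F1: fails — 0R²3 but no w with 0Rw and 3Rw.
F2: holds.
F3: fails — aR²c but no w with aRw and cRw.

F2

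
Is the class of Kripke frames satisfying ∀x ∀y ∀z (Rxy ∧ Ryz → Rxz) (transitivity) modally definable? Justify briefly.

This is a Sahlqvist condition; the 4 axiom □q → □□q defines it.
Suppose □q→□□q is valid. Take Rxy, Ryz and set V(q)={w : Rxw}. Then □q at x, so □□q at x, so □q at y, so q at z, i.e. Rxz.

Definable; □q → □□q defines it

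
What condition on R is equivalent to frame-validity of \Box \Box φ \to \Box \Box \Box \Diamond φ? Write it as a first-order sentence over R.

\forall x \forall z (x R^3 z \to \exists w (x R^2 w \wedge zRw))

This is a Sahlqvist (Geach-type) schema ◇^0□^2φ → □^3◇^1φ.
Minimal-valuation argument: fix x; take any y with xR^0y and any z with xR^3z. Set V(φ) to the set of worlds R-reachable from y in exactly 2 steps. Then □^2φ holds at y, so the antecedent holds at x; validity forces ◇^1φ at z, giving a w with zR^1w and yR^2w.
First-order correspondent: \forall x \forall z (x R^3 z \to \exists w (x R^2 w \wedge zRw)).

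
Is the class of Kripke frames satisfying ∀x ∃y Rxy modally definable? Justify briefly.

Yes, by □q → ◇q

The condition is seriality. A defining modal formula is □q → ◇q.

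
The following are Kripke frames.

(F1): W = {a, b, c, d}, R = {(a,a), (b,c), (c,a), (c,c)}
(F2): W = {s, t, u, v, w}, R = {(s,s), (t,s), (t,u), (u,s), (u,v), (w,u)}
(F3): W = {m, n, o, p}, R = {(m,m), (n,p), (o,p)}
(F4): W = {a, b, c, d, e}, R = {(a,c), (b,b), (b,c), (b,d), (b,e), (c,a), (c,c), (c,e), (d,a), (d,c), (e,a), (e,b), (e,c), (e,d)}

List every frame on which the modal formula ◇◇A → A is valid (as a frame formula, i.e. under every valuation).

(F3)

This is the axiom for a generalized confluence (Geach) condition; its first-order frame correspondent is ∀x ∀y (xR²y → ∃w (y = w ∧ x = w)).
(F1): fails — bR²a but a ≠ b.
(F2): fails — tR²s but s ≠ t.
(F3): holds.
(F4): fails — aR²c but c ≠ a.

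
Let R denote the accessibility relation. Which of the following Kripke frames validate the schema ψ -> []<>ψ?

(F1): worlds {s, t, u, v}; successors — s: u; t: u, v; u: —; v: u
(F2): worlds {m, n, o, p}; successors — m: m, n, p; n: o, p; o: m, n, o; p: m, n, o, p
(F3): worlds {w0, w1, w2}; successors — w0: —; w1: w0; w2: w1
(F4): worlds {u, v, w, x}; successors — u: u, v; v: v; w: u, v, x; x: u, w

The schema corresponds to symmetry: forall x forall y (Rxy -> Ryx).
(F1): fails — Rsu but not Rus.
(F2): fails — Rom but not Rmo.
(F3): fails — Rw1w0 but not Rw0w1.
(F4): fails — Ruv but not Rvu.
Valid on no frame.

none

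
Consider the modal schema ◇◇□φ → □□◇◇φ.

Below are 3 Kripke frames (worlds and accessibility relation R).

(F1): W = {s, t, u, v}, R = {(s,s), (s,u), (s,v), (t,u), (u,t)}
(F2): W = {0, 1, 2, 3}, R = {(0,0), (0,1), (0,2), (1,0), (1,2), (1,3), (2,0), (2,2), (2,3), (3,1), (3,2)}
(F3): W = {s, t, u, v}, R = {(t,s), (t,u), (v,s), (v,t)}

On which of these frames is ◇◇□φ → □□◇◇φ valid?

(F2)

The schema corresponds to a generalized confluence (Geach) condition: ∀x ∀y ∀z ((xR²y ∧ xR²z) → ∃w (yRw ∧ zR²w)).
(F1): fails — sR²s, sR²t but no w with sRw and tR²w.
(F2): ✓.
(F3): fails — vR²s, vR²s but no w with sRw and sR²w.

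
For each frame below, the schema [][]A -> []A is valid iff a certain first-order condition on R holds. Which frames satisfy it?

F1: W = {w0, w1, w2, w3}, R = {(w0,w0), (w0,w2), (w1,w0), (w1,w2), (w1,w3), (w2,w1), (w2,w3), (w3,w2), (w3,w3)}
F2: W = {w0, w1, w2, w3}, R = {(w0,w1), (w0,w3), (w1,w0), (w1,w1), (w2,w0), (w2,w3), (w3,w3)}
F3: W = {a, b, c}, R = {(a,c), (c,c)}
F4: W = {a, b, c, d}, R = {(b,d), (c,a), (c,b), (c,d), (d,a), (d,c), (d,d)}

Frame correspondent (Sahlqvist): forall x forall y (Rxy -> exists z (Rxz & Rzy)) — i.e. density.
F1: fails — Rw2w1 but no z with Rw2z and Rzw1.
F2: fails — Rw2w0 but no z with Rw2z and Rzw0.
F3: holds.
F4: fails — Rcb but no z with Rcz and Rzb.
Valid on: F3.

F3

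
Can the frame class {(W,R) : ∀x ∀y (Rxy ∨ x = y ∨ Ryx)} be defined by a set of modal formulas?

If a class were modally definable it would be closed under disjoint unions (Goldblatt–Thomason).
Take 2 disjoint single-world reflexive frames: each is trivially connected, but their disjoint union has 2 worlds with no edge between distinct components, so it is not connected.
Hence connectedness of R is not modally definable.

No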